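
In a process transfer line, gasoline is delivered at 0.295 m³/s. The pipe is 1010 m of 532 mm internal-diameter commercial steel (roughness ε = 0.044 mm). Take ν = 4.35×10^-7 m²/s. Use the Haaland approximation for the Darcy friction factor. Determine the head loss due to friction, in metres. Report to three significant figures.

h_f ≈ 2.14 m

V = 4Q/(πD²) = 4·0.295/(π·0.532²) = 1.327 m/s
Re = VD/ν = 1.327·0.532/4.35×10^-7 = 1.62×10^6 → turbulent
ε/D = 0.044/532 = 8.27×10^-5
Haaland: f = 0.01258
h_f = f(L/D)V²/(2g) = 0.01258·(1010/0.532)·1.327²/(2·9.81) = 2.144 m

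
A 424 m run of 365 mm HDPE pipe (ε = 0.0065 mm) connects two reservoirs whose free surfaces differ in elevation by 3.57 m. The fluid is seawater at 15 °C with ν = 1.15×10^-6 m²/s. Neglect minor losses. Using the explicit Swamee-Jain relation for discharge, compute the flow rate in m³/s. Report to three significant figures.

Swamee-Jain (Type II): Q = -0.965·√(gD⁵h_f/L)·ln[ε/(3.7D) + √(3.17ν²L/(gD³h_f))]
√(gD⁵h_f/L) = √(9.81·0.365⁵·3.57/424) = 0.02313
ε/(3.7D) = 4.81×10^-6; √(3.17ν²L/(gD³h_f)) = 3.23×10^-5
Q = -0.965·0.02313·ln(3.712×10^-5) = 0.2277 m³/s
Check: V = 2.18 m/s, Re = 6.91×10^5, f = 0.01271, h_f = 3.56 m ≈ 3.57 m ✓

Q ≈ 0.228 m³/s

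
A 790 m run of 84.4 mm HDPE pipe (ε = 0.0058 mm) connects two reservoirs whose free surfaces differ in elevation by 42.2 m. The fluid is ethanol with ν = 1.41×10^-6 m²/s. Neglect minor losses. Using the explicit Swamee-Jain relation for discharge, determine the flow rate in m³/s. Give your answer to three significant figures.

Q ≈ 0.0126 m³/s

Swamee-Jain (Type II): Q = -0.965·√(gD⁵h_f/L)·ln[ε/(3.7D) + √(3.17ν²L/(gD³h_f))]
√(gD⁵h_f/L) = √(9.81·0.0844⁵·42.2/790) = 0.001498
ε/(3.7D) = 1.86×10^-5; √(3.17ν²L/(gD³h_f)) = 1.41×10^-4
Q = -0.965·0.001498·ln(1.600×10^-4) = 0.01264 m³/s
Check: V = 2.26 m/s, Re = 1.35×10^5, f = 0.01727, h_f = 42.0 m ≈ 42.2 m ✓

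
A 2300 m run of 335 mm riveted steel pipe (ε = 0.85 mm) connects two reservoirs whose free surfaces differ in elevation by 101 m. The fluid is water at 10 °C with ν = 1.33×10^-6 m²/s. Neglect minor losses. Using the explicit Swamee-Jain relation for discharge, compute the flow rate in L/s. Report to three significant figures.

Q ≈ 299 L/s

Swamee-Jain (Type II): Q = -0.965·√(gD⁵h_f/L)·ln[ε/(3.7D) + √(3.17ν²L/(gD³h_f))]
√(gD⁵h_f/L) = √(9.81·0.335⁵·101/2300) = 0.04263
ε/(3.7D) = 6.86×10^-4; √(3.17ν²L/(gD³h_f)) = 1.86×10^-5
Q = -0.965·0.04263·ln(7.044×10^-4) = 0.2986 m³/s
Check: V = 3.39 m/s, Re = 8.53×10^5, f = 0.02524, h_f = 101 m ≈ 101 m ✓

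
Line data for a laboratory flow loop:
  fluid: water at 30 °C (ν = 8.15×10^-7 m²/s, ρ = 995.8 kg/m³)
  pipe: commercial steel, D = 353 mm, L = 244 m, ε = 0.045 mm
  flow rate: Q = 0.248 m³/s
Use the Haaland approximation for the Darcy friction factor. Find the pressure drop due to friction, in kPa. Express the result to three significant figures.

Δp ≈ 30.1 kPa

V = 4Q/(πD²) = 4·0.248/(π·0.353²) = 2.534 m/s
Re = VD/ν = 2.534·0.353/8.15×10^-7 = 1.10×10^6 → turbulent
ε/D = 0.045/353 = 1.27×10^-4
Haaland: f = 0.01363
h_f = f(L/D)V²/(2g) = 0.01363·(244/0.353)·2.534²/(2·9.81) = 3.083 m
Δp = ρg·h_f = 995.8·9.81·3.083 = 30.11 kPa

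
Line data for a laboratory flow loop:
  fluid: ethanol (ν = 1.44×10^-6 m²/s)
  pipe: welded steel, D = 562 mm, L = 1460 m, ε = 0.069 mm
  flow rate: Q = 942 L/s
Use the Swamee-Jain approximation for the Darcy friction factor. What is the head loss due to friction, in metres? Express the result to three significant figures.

V = 4Q/(πD²) = 4·0.942/(π·0.562²) = 3.797 m/s
Re = VD/ν = 3.797·0.562/1.44×10^-6 = 1.48×10^6 → turbulent
ε/D = 0.069/562 = 1.23×10^-4
Swamee-Jain: f = 0.01347
h_f = f(L/D)V²/(2g) = 0.01347·(1460/0.562)·3.797²/(2·9.81) = 25.72 m

h_f ≈ 25.7 m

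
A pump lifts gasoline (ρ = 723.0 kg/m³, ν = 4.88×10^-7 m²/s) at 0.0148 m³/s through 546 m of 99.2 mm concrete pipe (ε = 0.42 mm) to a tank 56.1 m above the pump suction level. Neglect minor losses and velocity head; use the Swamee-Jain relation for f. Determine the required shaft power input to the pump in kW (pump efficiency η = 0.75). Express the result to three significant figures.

P_shaft ≈ 12.1 kW

V = 4Q/(πD²) = 1.915 m/s; Re = 3.89×10^5; ε/D = 0.00423; f = 0.02929
h_f = f(L/D)V²/2g = 30.13 m
Total head H = z + h_f = 56.1 + 30.13 = 86.23 m
P_hyd = ρgQH = 723.0·9.81·0.0148·86.23 = 9.051 kW
P_shaft = P_hyd/η = 9.051/0.75 = 12.07 kW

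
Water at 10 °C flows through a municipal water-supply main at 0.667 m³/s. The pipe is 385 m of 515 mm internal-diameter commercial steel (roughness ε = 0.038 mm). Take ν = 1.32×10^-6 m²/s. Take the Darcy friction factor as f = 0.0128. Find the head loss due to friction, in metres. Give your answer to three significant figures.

h_f ≈ 5.00 m

V = 4Q/(πD²) = 4·0.667/(π·0.515²) = 3.202 m/s
h_f = f(L/D)V²/(2g) = 0.01280·(385/0.515)·3.202²/(2·9.81) = 5.000 m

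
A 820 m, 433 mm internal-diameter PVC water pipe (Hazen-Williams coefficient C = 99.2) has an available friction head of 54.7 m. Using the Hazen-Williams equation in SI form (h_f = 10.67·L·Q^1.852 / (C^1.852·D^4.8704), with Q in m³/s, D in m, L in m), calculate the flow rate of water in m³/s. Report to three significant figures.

Q ≈ 0.709 m³/s

Rearranging: Q = [h_f·C^1.852·D^4.8704 / (10.67·L)]^(1/1.852)
Q = [54.7·99.2^1.852·0.433^4.8704 / (10.67·820)]^0.540 = 0.7087 m³/s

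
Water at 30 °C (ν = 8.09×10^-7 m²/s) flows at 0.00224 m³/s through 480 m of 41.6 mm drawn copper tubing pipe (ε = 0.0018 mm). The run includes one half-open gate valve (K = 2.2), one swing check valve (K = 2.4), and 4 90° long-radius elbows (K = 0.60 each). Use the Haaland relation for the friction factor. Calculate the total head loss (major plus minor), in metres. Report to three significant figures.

H_L ≈ 30.7 m

V = 4Q/(πD²) = 1.648 m/s; V²/2g = 0.1384 m
Re = 8.47×10^4, ε/D = 4.33×10^-5 → f = 0.01862 (Haaland)
Major: h_f = f(L/D)·V²/2g = 0.01862·11538·0.1384 = 29.74 m
Minor: ΣK = 7.00; h_m = ΣK·V²/2g = 0.9690 m
Total H_L = 29.74 + 0.9690 = 30.71 m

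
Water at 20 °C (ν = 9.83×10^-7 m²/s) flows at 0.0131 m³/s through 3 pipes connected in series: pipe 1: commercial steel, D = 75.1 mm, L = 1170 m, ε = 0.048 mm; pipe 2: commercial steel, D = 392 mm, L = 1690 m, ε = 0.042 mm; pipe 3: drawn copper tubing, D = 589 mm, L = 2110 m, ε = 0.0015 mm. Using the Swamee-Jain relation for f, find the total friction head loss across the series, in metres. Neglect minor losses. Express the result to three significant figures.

H ≈ 135 m

Pipe 1: V = 2.957 m/s, Re = 2.26×10^5, ε/D = 6.39×10^-4, f = 0.01945, h_1 = f(L/D)V²/2g = 135.1 m
Pipe 2: V = 0.1085 m/s, Re = 4.33×10^4, ε/D = 1.07×10^-4, f = 0.02185, h_2 = f(L/D)V²/2g = 0.05657 m
Pipe 3: V = 0.04808 m/s, Re = 2.88×10^4, ε/D = 2.55×10^-6, f = 0.02361, h_3 = f(L/D)V²/2g = 0.009964 m
Series → Q common, losses add: H = Σh = 135.1 m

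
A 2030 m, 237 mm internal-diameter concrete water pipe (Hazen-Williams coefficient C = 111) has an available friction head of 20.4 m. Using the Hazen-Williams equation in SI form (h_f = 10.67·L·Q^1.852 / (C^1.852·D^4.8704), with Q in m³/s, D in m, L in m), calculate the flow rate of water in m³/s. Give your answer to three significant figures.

Rearranging: Q = [h_f·C^1.852·D^4.8704 / (10.67·L)]^(1/1.852)
Q = [20.4·111^1.852·0.237^4.8704 / (10.67·2030)]^0.540 = 0.05849 m³/s

Q ≈ 0.0585 m³/s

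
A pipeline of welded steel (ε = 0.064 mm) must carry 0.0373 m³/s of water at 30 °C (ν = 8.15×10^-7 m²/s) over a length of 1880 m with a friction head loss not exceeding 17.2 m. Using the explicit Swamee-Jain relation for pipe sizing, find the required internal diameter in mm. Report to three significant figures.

Swamee-Jain (Type III): D = 0.66·[ε^1.25·(LQ²/(gh_f))^4.75 + ν·Q^9.4·(L/(gh_f))^5.2]^0.04
LQ²/(gh_f) = 0.01550; L/(gh_f) = 11.14
Term 1 = ε^1.25·(…)^4.75 = 1.45×10^-14; Term 2 = ν·Q^9.4·(…)^5.2 = 8.50×10^-15
D = 0.66·(1.45×10^-14 + 8.50×10^-15)^0.04 = 0.1879 m = 188 mm
Check: V = 1.34 m/s, Re = 3.10×10^5, f = 0.01729, h_f = 15.9 m ≈ 17.2 m ✓

D ≈ 188 mm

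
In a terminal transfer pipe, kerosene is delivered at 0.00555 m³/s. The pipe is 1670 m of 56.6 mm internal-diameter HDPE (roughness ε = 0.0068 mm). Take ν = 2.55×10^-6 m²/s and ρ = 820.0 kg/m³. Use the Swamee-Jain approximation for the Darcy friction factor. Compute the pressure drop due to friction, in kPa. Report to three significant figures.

Δp ≈ 1260 kPa

V = 4Q/(πD²) = 4·0.00555/(π·0.0566²) = 2.206 m/s
Re = VD/ν = 2.206·0.0566/2.55×10^-6 = 4.90×10^4 → turbulent
ε/D = 0.0068/56.6 = 1.20×10^-4
Swamee-Jain: f = 0.02134
h_f = f(L/D)V²/(2g) = 0.02134·(1670/0.0566)·2.206²/(2·9.81) = 156.1 m
Δp = ρg·h_f = 820.0·9.81·156.1 = 1256 kPa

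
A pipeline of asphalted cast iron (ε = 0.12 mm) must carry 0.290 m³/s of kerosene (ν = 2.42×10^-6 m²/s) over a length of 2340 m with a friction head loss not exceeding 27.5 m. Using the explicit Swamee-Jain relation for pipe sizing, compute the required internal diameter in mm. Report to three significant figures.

Swamee-Jain (Type III): D = 0.66·[ε^1.25·(LQ²/(gh_f))^4.75 + ν·Q^9.4·(L/(gh_f))^5.2]^0.04
LQ²/(gh_f) = 0.7295; L/(gh_f) = 8.674
Term 1 = ε^1.25·(…)^4.75 = 2.81×10^-6; Term 2 = ν·Q^9.4·(…)^5.2 = 1.62×10^-6
D = 0.66·(2.81×10^-6 + 1.62×10^-6)^0.04 = 0.4031 m = 403 mm
Check: V = 2.27 m/s, Re = 3.79×10^5, f = 0.01670, h_f = 25.5 m ≈ 27.5 m ✓

D ≈ 403 mm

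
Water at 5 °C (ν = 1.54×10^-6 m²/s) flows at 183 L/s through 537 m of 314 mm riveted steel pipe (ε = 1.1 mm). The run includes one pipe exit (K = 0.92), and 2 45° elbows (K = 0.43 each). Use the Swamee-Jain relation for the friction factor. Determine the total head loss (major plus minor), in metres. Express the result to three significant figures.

H_L ≈ 14.0 m

V = 4Q/(πD²) = 2.363 m/s; V²/2g = 0.2846 m
Re = 4.82×10^5, ε/D = 0.00350 → f = 0.02770 (Swamee-Jain)
Major: h_f = f(L/D)·V²/2g = 0.02770·1710·0.2846 = 13.49 m
Minor: ΣK = 1.78; h_m = ΣK·V²/2g = 0.5067 m
Total H_L = 13.49 + 0.5067 = 13.99 m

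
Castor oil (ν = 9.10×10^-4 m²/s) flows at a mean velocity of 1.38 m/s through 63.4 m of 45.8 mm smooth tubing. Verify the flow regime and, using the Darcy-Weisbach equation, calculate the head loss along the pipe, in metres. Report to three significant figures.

h_f ≈ 124 m

Re = VD/ν = 1.38·0.04580/9.10×10^-4 = 69.5 → laminar (Re < 2300)
f = 64/Re = 0.9215
h_f = f(L/D)V²/(2g) = 0.9215·(63.4/0.04580)·1.38²/(2·9.81) = 123.8 m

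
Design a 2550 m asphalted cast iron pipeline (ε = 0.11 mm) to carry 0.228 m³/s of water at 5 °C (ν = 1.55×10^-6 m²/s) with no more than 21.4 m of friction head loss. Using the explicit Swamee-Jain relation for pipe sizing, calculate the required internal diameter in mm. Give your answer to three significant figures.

D ≈ 390 mm

Swamee-Jain (Type III): D = 0.66·[ε^1.25·(LQ²/(gh_f))^4.75 + ν·Q^9.4·(L/(gh_f))^5.2]^0.04
LQ²/(gh_f) = 0.6314; L/(gh_f) = 12.15
Term 1 = ε^1.25·(…)^4.75 = 1.27×10^-6; Term 2 = ν·Q^9.4·(…)^5.2 = 6.22×10^-7
D = 0.66·(1.27×10^-6 + 6.22×10^-7)^0.04 = 0.3896 m = 390 mm
Check: V = 1.91 m/s, Re = 4.81×10^5, f = 0.01628, h_f = 19.9 m ≈ 21.4 m ✓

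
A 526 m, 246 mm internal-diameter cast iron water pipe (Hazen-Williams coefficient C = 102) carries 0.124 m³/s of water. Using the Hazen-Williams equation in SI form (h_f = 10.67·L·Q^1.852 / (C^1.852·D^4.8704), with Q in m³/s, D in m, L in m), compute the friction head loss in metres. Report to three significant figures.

h_f ≈ 20.7 m

h_f = 10.67·526·0.124^1.852 / (102^1.852·0.246^4.8704) = 20.73 m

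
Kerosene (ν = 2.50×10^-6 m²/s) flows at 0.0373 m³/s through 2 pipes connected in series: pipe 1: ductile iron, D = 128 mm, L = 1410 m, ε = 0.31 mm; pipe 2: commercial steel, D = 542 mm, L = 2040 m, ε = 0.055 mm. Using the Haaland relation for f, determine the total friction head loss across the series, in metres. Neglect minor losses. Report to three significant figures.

Pipe 1: V = 2.899 m/s, Re = 1.48×10^5, ε/D = 0.00242, f = 0.02563, h_1 = f(L/D)V²/2g = 120.9 m
Pipe 2: V = 0.1617 m/s, Re = 3.50×10^4, ε/D = 1.01×10^-4, f = 0.02270, h_2 = f(L/D)V²/2g = 0.1138 m
Series → Q common, losses add: H = Σh = 121.0 m

H ≈ 121 m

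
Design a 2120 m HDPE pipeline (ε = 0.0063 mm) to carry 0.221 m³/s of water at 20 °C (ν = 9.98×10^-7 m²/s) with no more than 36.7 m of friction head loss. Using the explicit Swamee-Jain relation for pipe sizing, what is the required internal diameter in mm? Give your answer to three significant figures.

Swamee-Jain (Type III): D = 0.66·[ε^1.25·(LQ²/(gh_f))^4.75 + ν·Q^9.4·(L/(gh_f))^5.2]^0.04
LQ²/(gh_f) = 0.2876; L/(gh_f) = 5.888
Term 1 = ε^1.25·(…)^4.75 = 8.48×10^-10; Term 2 = ν·Q^9.4·(…)^5.2 = 6.93×10^-9
D = 0.66·(8.48×10^-10 + 6.93×10^-9)^0.04 = 0.3127 m = 313 mm
Check: V = 2.88 m/s, Re = 9.02×10^5, f = 0.01226, h_f = 35.1 m ≈ 36.7 m ✓

D ≈ 313 mm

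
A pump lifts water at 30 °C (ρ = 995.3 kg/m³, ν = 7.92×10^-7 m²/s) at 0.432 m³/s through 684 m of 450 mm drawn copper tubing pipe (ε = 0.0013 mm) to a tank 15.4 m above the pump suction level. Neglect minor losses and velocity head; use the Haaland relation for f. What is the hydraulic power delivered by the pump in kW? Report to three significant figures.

P_hyd ≈ 91.1 kW

V = 4Q/(πD²) = 2.716 m/s; Re = 1.54×10^6; ε/D = 2.89×10^-6; f = 0.01085
h_f = f(L/D)V²/2g = 6.201 m
Total head H = z + h_f = 15.4 + 6.201 = 21.60 m
P_hyd = ρgQH = 995.3·9.81·0.432·21.60 = 91.11 kW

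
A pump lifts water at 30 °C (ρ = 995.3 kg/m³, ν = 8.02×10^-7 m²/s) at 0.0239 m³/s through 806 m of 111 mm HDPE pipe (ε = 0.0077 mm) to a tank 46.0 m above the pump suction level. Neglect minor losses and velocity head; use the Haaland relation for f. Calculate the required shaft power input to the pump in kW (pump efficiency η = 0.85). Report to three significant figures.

P_shaft ≈ 21.7 kW

V = 4Q/(πD²) = 2.470 m/s; Re = 3.42×10^5; ε/D = 6.94×10^-5; f = 0.01467
h_f = f(L/D)V²/2g = 33.11 m
Total head H = z + h_f = 46.0 + 33.11 = 79.11 m
P_hyd = ρgQH = 995.3·9.81·0.0239·79.11 = 18.46 kW
P_shaft = P_hyd/η = 18.46/0.85 = 21.72 kW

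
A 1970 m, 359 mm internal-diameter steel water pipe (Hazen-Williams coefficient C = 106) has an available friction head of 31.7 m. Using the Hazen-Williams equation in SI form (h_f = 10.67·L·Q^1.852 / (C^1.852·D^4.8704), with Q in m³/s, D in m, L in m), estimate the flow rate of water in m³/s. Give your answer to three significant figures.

Q ≈ 0.215 m³/s

Rearranging: Q = [h_f·C^1.852·D^4.8704 / (10.67·L)]^(1/1.852)
Q = [31.7·106^1.852·0.359^4.8704 / (10.67·1970)]^0.540 = 0.2147 m³/s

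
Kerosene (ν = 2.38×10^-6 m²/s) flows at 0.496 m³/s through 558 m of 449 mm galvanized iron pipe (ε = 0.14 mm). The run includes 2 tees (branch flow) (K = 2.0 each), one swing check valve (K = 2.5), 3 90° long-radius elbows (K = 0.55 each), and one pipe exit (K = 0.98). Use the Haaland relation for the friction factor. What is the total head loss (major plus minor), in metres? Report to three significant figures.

V = 4Q/(πD²) = 3.133 m/s; V²/2g = 0.5001 m
Re = 5.91×10^5, ε/D = 3.12×10^-4 → f = 0.01609 (Haaland)
Major: h_f = f(L/D)·V²/2g = 0.01609·1243·0.5001 = 10.00 m
Minor: ΣK = 9.13; h_m = ΣK·V²/2g = 4.566 m
Total H_L = 10.00 + 4.566 = 14.57 m

H_L ≈ 14.6 m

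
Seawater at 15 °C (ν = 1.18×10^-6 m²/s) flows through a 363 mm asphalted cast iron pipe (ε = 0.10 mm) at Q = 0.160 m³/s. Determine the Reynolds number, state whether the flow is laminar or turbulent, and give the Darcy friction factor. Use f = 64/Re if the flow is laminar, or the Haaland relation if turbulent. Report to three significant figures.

Re ≈ 4.76×10^5; turbulent; f ≈ 0.0160

V = 4Q/(πD²) = 1.546 m/s
Re = VD/ν = 1.546·0.363/1.18×10^-6 = 4.76×10^5
Re > 4000 → turbulent; ε/D = 2.75×10^-4
Haaland: f = 0.01601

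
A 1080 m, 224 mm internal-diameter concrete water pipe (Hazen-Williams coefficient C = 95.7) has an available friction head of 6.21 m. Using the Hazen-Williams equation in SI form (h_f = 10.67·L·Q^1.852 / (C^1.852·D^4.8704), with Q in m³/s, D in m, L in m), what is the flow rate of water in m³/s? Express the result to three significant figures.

Q ≈ 0.0322 m³/s

Rearranging: Q = [h_f·C^1.852·D^4.8704 / (10.67·L)]^(1/1.852)
Q = [6.21·95.7^1.852·0.224^4.8704 / (10.67·1080)]^0.540 = 0.03216 m³/s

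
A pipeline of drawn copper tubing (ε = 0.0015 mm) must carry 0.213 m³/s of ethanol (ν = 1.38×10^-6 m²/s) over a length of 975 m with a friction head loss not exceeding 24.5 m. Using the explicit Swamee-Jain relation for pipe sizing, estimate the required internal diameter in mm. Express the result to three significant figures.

Swamee-Jain (Type III): D = 0.66·[ε^1.25·(LQ²/(gh_f))^4.75 + ν·Q^9.4·(L/(gh_f))^5.2]^0.04
LQ²/(gh_f) = 0.1840; L/(gh_f) = 4.057
Term 1 = ε^1.25·(…)^4.75 = 1.69×10^-11; Term 2 = ν·Q^9.4·(…)^5.2 = 9.75×10^-10
D = 0.66·(1.69×10^-11 + 9.75×10^-10)^0.04 = 0.2880 m = 288 mm
Check: V = 3.27 m/s, Re = 6.82×10^5, f = 0.01249, h_f = 23.0 m ≈ 24.5 m ✓

D ≈ 288 mm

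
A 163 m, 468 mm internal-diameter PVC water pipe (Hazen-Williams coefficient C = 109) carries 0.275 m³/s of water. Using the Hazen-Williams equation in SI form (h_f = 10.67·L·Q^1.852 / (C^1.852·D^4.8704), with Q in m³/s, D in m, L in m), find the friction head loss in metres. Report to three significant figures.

h_f = 10.67·163·0.275^1.852 / (109^1.852·0.468^4.8704) = 1.083 m

h_f ≈ 1.08 m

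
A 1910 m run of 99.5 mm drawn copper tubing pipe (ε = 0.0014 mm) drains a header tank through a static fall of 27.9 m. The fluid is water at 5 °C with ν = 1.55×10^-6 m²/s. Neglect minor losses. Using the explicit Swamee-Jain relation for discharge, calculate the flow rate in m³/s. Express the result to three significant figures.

Swamee-Jain (Type II): Q = -0.965·√(gD⁵h_f/L)·ln[ε/(3.7D) + √(3.17ν²L/(gD³h_f))]
√(gD⁵h_f/L) = √(9.81·0.0995⁵·27.9/1910) = 0.001182
ε/(3.7D) = 3.80×10^-6; √(3.17ν²L/(gD³h_f)) = 2.32×10^-4
Q = -0.965·0.001182·ln(2.361×10^-4) = 0.009527 m³/s
Check: V = 1.23 m/s, Re = 7.87×10^4, f = 0.01887, h_f = 27.7 m ≈ 27.9 m ✓

Q ≈ 0.00953 m³/s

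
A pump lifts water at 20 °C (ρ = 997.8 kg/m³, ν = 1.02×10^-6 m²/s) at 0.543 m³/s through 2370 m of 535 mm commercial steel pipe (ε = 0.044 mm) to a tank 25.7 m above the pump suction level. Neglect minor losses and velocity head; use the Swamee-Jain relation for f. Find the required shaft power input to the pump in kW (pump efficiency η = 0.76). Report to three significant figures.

P_shaft ≈ 299 kW

V = 4Q/(πD²) = 2.415 m/s; Re = 1.27×10^6; ε/D = 8.22×10^-5; f = 0.01297
h_f = f(L/D)V²/2g = 17.09 m
Total head H = z + h_f = 25.7 + 17.09 = 42.79 m
P_hyd = ρgQH = 997.8·9.81·0.543·42.79 = 227.4 kW
P_shaft = P_hyd/η = 227.4/0.76 = 299.2 kW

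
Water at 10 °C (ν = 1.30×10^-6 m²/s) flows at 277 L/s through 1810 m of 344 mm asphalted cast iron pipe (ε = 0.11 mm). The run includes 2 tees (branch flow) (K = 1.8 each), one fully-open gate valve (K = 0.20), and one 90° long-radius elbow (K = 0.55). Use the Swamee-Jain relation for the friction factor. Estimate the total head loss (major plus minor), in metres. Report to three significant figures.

H_L ≈ 40.3 m

V = 4Q/(πD²) = 2.980 m/s; V²/2g = 0.4527 m
Re = 7.89×10^5, ε/D = 3.20×10^-4 → f = 0.01610 (Swamee-Jain)
Major: h_f = f(L/D)·V²/2g = 0.01610·5262·0.4527 = 38.36 m
Minor: ΣK = 4.35; h_m = ΣK·V²/2g = 1.969 m
Total H_L = 38.36 + 1.969 = 40.33 m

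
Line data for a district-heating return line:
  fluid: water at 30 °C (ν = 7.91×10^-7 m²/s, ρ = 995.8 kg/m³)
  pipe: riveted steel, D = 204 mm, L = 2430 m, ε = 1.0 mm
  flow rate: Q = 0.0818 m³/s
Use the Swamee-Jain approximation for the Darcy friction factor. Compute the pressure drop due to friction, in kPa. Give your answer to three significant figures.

V = 4Q/(πD²) = 4·0.0818/(π·0.204²) = 2.503 m/s
Re = VD/ν = 2.503·0.204/7.91×10^-7 = 6.45×10^5 → turbulent
ε/D = 1.0/204 = 0.00490
Swamee-Jain: f = 0.03042
h_f = f(L/D)V²/(2g) = 0.03042·(2430/0.204)·2.503²/(2·9.81) = 115.7 m
Δp = ρg·h_f = 995.8·9.81·115.7 = 1130 kPa

Δp ≈ 1130 kPa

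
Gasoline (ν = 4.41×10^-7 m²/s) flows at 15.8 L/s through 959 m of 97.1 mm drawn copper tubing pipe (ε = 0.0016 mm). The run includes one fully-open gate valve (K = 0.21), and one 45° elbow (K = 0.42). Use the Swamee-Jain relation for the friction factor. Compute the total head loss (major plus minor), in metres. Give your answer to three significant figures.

V = 4Q/(πD²) = 2.134 m/s; V²/2g = 0.2320 m
Re = 4.70×10^5, ε/D = 1.65×10^-5 → f = 0.01349 (Swamee-Jain)
Major: h_f = f(L/D)·V²/2g = 0.01349·9876·0.2320 = 30.92 m
Minor: ΣK = 0.630; h_m = ΣK·V²/2g = 0.1462 m
Total H_L = 30.92 + 0.1462 = 31.06 m

H_L ≈ 31.1 m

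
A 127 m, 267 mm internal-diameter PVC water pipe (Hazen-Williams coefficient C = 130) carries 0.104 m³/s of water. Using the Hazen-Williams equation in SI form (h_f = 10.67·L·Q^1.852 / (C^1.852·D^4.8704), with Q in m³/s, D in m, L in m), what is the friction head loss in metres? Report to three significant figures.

h_f ≈ 1.55 m

h_f = 10.67·127·0.104^1.852 / (130^1.852·0.267^4.8704) = 1.547 m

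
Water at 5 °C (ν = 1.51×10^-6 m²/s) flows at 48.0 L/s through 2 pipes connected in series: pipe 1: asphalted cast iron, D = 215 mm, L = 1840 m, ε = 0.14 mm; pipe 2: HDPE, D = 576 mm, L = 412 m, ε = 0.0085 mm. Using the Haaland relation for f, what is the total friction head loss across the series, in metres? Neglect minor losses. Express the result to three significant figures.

Pipe 1: V = 1.322 m/s, Re = 1.88×10^5, ε/D = 6.51×10^-4, f = 0.01948, h_1 = f(L/D)V²/2g = 14.85 m
Pipe 2: V = 0.1842 m/s, Re = 7.03×10^4, ε/D = 1.48×10^-5, f = 0.01926, h_2 = f(L/D)V²/2g = 0.02382 m
Series → Q common, losses add: H = Σh = 14.88 m

H ≈ 14.9 m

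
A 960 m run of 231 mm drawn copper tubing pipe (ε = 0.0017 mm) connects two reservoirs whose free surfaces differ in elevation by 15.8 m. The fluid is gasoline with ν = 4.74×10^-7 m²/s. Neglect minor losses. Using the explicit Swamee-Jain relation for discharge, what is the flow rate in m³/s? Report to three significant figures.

Swamee-Jain (Type II): Q = -0.965·√(gD⁵h_f/L)·ln[ε/(3.7D) + √(3.17ν²L/(gD³h_f))]
√(gD⁵h_f/L) = √(9.81·0.231⁵·15.8/960) = 0.01031
ε/(3.7D) = 1.99×10^-6; √(3.17ν²L/(gD³h_f)) = 1.89×10^-5
Q = -0.965·0.01031·ln(2.091×10^-5) = 0.1072 m³/s
Check: V = 2.56 m/s, Re = 1.25×10^6, f = 0.01140, h_f = 15.8 m ≈ 15.8 m ✓

Q ≈ 0.107 m³/s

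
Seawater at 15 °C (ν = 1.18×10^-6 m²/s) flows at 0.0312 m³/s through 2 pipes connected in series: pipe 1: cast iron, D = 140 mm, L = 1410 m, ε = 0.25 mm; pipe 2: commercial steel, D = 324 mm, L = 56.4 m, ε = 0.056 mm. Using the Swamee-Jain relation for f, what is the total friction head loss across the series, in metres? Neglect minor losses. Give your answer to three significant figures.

Pipe 1: V = 2.027 m/s, Re = 2.40×10^5, ε/D = 0.00179, f = 0.02370, h_1 = f(L/D)V²/2g = 49.97 m
Pipe 2: V = 0.3784 m/s, Re = 1.04×10^5, ε/D = 1.73×10^-4, f = 0.01873, h_2 = f(L/D)V²/2g = 0.02380 m
Series → Q common, losses add: H = Σh = 50.00 m

H ≈ 50.0 m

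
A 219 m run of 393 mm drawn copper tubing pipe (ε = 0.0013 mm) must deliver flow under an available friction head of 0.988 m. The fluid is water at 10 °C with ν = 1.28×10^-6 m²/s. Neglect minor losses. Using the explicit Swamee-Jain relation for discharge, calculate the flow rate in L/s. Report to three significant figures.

Swamee-Jain (Type II): Q = -0.965·√(gD⁵h_f/L)·ln[ε/(3.7D) + √(3.17ν²L/(gD³h_f))]
√(gD⁵h_f/L) = √(9.81·0.393⁵·0.988/219) = 0.02037
ε/(3.7D) = 8.94×10^-7; √(3.17ν²L/(gD³h_f)) = 4.40×10^-5
Q = -0.965·0.02037·ln(4.486×10^-5) = 0.1968 m³/s
Check: V = 1.62 m/s, Re = 4.98×10^5, f = 0.01315, h_f = 0.983 m ≈ 0.988 m ✓

Q ≈ 197 L/s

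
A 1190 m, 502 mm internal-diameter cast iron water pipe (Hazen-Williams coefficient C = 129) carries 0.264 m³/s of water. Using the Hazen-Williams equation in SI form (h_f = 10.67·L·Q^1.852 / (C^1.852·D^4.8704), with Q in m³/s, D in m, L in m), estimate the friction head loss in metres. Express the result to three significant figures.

h_f = 10.67·1190·0.264^1.852 / (129^1.852·0.502^4.8704) = 3.814 m

h_f ≈ 3.81 m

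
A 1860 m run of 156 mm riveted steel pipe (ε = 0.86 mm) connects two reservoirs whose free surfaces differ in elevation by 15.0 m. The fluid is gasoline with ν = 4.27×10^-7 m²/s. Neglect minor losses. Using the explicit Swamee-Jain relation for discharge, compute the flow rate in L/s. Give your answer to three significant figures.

Swamee-Jain (Type II): Q = -0.965·√(gD⁵h_f/L)·ln[ε/(3.7D) + √(3.17ν²L/(gD³h_f))]
√(gD⁵h_f/L) = √(9.81·0.156⁵·15.0/1860) = 0.002704
ε/(3.7D) = 0.00149; √(3.17ν²L/(gD³h_f)) = 4.39×10^-5
Q = -0.965·0.002704·ln(0.001534) = 0.01691 m³/s
Check: V = 0.885 m/s, Re = 3.23×10^5, f = 0.03169, h_f = 15.1 m ≈ 15.0 m ✓

Q ≈ 16.9 L/s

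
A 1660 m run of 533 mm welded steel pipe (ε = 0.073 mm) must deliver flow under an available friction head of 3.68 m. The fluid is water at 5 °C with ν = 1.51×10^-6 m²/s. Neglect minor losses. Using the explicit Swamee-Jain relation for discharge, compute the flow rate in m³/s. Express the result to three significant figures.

Q ≈ 0.277 m³/s

Swamee-Jain (Type II): Q = -0.965·√(gD⁵h_f/L)·ln[ε/(3.7D) + √(3.17ν²L/(gD³h_f))]
√(gD⁵h_f/L) = √(9.81·0.533⁵·3.68/1660) = 0.03059
ε/(3.7D) = 3.70×10^-5; √(3.17ν²L/(gD³h_f)) = 4.69×10^-5
Q = -0.965·0.03059·ln(8.387×10^-5) = 0.2770 m³/s
Check: V = 1.24 m/s, Re = 4.38×10^5, f = 0.01509, h_f = 3.69 m ≈ 3.68 m ✓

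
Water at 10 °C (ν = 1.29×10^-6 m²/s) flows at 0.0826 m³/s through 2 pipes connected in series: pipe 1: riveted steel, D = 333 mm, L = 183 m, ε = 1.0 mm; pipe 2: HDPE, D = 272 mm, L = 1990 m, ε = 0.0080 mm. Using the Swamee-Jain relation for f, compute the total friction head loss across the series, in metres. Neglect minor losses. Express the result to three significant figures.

H ≈ 11.8 m

Pipe 1: V = 0.9484 m/s, Re = 2.45×10^5, ε/D = 0.00300, f = 0.02689, h_1 = f(L/D)V²/2g = 0.6774 m
Pipe 2: V = 1.422 m/s, Re = 3.00×10^5, ε/D = 2.94×10^-5, f = 0.01471, h_2 = f(L/D)V²/2g = 11.09 m
Series → Q common, losses add: H = Σh = 11.77 m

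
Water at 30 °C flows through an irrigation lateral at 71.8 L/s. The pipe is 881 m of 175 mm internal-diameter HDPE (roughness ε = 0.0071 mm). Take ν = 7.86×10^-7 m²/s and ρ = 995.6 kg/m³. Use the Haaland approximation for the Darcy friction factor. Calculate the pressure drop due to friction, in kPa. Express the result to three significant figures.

V = 4Q/(πD²) = 4·0.0718/(π·0.175²) = 2.985 m/s
Re = VD/ν = 2.985·0.175/7.86×10^-7 = 6.65×10^5 → turbulent
ε/D = 0.0071/175 = 4.06×10^-5
Haaland: f = 0.01302
h_f = f(L/D)V²/(2g) = 0.01302·(881/0.175)·2.985²/(2·9.81) = 29.76 m
Δp = ρg·h_f = 995.6·9.81·29.76 = 290.7 kPa

Δp ≈ 291 kPa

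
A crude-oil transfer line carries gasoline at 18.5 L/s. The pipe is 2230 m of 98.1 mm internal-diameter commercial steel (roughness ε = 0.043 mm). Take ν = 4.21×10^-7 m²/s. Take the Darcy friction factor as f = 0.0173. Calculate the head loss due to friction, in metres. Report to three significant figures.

h_f ≈ 120 m

V = 4Q/(πD²) = 4·0.0185/(π·0.0981²) = 2.448 m/s
h_f = f(L/D)V²/(2g) = 0.01730·(2230/0.0981)·2.448²/(2·9.81) = 120.1 m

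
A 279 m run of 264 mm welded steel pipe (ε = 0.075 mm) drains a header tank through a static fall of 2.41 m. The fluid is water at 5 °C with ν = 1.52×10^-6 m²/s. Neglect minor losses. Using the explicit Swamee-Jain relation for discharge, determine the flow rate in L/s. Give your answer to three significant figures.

Q ≈ 88.9 L/s

Swamee-Jain (Type II): Q = -0.965·√(gD⁵h_f/L)·ln[ε/(3.7D) + √(3.17ν²L/(gD³h_f))]
√(gD⁵h_f/L) = √(9.81·0.264⁵·2.41/279) = 0.01042
ε/(3.7D) = 7.68×10^-5; √(3.17ν²L/(gD³h_f)) = 6.85×10^-5
Q = -0.965·0.01042·ln(1.453×10^-4) = 0.08889 m³/s
Check: V = 1.62 m/s, Re = 2.82×10^5, f = 0.01705, h_f = 2.42 m ≈ 2.41 m ✓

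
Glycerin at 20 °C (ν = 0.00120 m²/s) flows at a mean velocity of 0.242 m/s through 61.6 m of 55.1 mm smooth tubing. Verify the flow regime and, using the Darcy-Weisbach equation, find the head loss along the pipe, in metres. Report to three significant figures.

h_f ≈ 19.2 m

Re = VD/ν = 0.242·0.05510/0.00120 = 11.1 → laminar (Re < 2300)
f = 64/Re = 5.760
h_f = f(L/D)V²/(2g) = 5.760·(61.6/0.05510)·0.242²/(2·9.81) = 19.22 m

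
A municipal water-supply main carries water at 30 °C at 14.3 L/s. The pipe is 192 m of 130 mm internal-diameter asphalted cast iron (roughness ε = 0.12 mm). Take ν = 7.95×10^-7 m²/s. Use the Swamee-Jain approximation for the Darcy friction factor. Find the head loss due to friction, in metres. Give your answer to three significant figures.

h_f ≈ 1.84 m

V = 4Q/(πD²) = 4·0.0143/(π·0.130²) = 1.077 m/s
Re = VD/ν = 1.077·0.130/7.95×10^-7 = 1.76×10^5 → turbulent
ε/D = 0.12/130 = 9.23×10^-4
Swamee-Jain: f = 0.02106
h_f = f(L/D)V²/(2g) = 0.02106·(192/0.130)·1.077²/(2·9.81) = 1.840 m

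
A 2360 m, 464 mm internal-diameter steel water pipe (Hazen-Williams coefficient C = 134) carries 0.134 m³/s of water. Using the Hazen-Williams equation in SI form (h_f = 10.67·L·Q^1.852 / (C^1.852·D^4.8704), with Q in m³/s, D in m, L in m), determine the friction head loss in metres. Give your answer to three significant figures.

h_f ≈ 2.95 m

h_f = 10.67·2360·0.134^1.852 / (134^1.852·0.464^4.8704) = 2.946 m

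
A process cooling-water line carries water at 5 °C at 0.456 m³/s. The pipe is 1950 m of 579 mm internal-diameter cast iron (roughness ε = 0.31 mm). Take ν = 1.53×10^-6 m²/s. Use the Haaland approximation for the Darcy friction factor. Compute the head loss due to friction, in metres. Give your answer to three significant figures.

h_f ≈ 9.07 m

V = 4Q/(πD²) = 4·0.456/(π·0.579²) = 1.732 m/s
Re = VD/ν = 1.732·0.579/1.53×10^-6 = 6.55×10^5 → turbulent
ε/D = 0.31/579 = 5.35×10^-4
Haaland: f = 0.01762
h_f = f(L/D)V²/(2g) = 0.01762·(1950/0.579)·1.732²/(2·9.81) = 9.071 m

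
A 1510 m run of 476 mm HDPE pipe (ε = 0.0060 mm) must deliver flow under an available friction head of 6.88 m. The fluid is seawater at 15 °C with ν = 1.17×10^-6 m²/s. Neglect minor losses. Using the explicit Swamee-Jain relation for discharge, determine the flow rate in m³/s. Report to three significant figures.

Swamee-Jain (Type II): Q = -0.965·√(gD⁵h_f/L)·ln[ε/(3.7D) + √(3.17ν²L/(gD³h_f))]
√(gD⁵h_f/L) = √(9.81·0.476⁵·6.88/1510) = 0.03305
ε/(3.7D) = 3.41×10^-6; √(3.17ν²L/(gD³h_f)) = 3.00×10^-5
Q = -0.965·0.03305·ln(3.341×10^-5) = 0.3287 m³/s
Check: V = 1.85 m/s, Re = 7.51×10^5, f = 0.01244, h_f = 6.87 m ≈ 6.88 m ✓

Q ≈ 0.329 m³/s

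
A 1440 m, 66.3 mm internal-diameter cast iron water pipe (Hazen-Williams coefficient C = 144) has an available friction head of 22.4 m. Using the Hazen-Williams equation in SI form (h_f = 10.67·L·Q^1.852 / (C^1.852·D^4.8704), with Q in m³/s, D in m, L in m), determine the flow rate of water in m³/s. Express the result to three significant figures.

Q ≈ 0.00337 m³/s

Rearranging: Q = [h_f·C^1.852·D^4.8704 / (10.67·L)]^(1/1.852)
Q = [22.4·144^1.852·0.0663^4.8704 / (10.67·1440)]^0.540 = 0.003371 m³/s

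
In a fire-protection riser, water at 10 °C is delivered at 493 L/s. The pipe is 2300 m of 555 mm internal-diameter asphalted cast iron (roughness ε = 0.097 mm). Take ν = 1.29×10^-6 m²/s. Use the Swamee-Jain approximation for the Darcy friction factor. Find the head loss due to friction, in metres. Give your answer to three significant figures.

h_f ≈ 12.8 m

V = 4Q/(πD²) = 4·0.493/(π·0.555²) = 2.038 m/s
Re = VD/ν = 2.038·0.555/1.29×10^-6 = 8.77×10^5 → turbulent
ε/D = 0.097/555 = 1.75×10^-4
Swamee-Jain: f = 0.01461
h_f = f(L/D)V²/(2g) = 0.01461·(2300/0.555)·2.038²/(2·9.81) = 12.81 m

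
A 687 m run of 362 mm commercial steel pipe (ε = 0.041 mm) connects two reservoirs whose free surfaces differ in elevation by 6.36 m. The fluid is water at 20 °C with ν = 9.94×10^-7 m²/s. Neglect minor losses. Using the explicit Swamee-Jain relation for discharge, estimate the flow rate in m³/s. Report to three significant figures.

Swamee-Jain (Type II): Q = -0.965·√(gD⁵h_f/L)·ln[ε/(3.7D) + √(3.17ν²L/(gD³h_f))]
√(gD⁵h_f/L) = √(9.81·0.362⁵·6.36/687) = 0.02376
ε/(3.7D) = 3.06×10^-5; √(3.17ν²L/(gD³h_f)) = 2.70×10^-5
Q = -0.965·0.02376·ln(5.757×10^-5) = 0.2238 m³/s
Check: V = 2.17 m/s, Re = 7.92×10^5, f = 0.01397, h_f = 6.39 m ≈ 6.36 m ✓

Q ≈ 0.224 m³/s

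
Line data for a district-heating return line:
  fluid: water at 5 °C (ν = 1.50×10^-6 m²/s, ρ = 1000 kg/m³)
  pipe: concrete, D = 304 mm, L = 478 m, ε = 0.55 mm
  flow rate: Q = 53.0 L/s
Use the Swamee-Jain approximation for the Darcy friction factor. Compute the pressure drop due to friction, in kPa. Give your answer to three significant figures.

V = 4Q/(πD²) = 4·0.0530/(π·0.304²) = 0.7302 m/s
Re = VD/ν = 0.7302·0.304/1.50×10^-6 = 1.48×10^5 → turbulent
ε/D = 0.55/304 = 0.00181
Swamee-Jain: f = 0.02426
h_f = f(L/D)V²/(2g) = 0.02426·(478/0.304)·0.7302²/(2·9.81) = 1.037 m
Δp = ρg·h_f = 1000·9.81·1.037 = 10.17 kPa

Δp ≈ 10.2 kPa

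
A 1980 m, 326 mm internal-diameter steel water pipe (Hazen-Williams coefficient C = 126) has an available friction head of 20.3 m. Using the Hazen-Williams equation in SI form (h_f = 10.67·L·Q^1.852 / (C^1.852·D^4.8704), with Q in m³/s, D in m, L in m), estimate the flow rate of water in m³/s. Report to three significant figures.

Rearranging: Q = [h_f·C^1.852·D^4.8704 / (10.67·L)]^(1/1.852)
Q = [20.3·126^1.852·0.326^4.8704 / (10.67·1980)]^0.540 = 0.1552 m³/s

Q ≈ 0.155 m³/s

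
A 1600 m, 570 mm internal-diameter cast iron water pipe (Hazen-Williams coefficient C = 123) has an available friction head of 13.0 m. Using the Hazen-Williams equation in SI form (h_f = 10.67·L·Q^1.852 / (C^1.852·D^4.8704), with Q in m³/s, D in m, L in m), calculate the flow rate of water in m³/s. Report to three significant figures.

Q ≈ 0.581 m³/s

Rearranging: Q = [h_f·C^1.852·D^4.8704 / (10.67·L)]^(1/1.852)
Q = [13.0·123^1.852·0.570^4.8704 / (10.67·1600)]^0.540 = 0.5809 m³/s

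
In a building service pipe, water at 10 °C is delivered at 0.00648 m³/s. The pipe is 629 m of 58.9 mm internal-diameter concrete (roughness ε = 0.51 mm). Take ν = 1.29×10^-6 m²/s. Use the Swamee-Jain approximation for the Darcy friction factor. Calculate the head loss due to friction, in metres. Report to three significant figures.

V = 4Q/(πD²) = 4·0.00648/(π·0.0589²) = 2.378 m/s
Re = VD/ν = 2.378·0.0589/1.29×10^-6 = 1.09×10^5 → turbulent
ε/D = 0.51/58.9 = 0.00866
Swamee-Jain: f = 0.03697
h_f = f(L/D)V²/(2g) = 0.03697·(629/0.0589)·2.378²/(2·9.81) = 113.8 m

h_f ≈ 114 m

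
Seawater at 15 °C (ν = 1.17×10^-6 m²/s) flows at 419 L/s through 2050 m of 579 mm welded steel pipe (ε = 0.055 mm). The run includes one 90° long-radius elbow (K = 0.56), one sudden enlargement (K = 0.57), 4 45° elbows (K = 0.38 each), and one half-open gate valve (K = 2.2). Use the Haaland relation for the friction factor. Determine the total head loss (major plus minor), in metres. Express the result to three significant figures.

V = 4Q/(πD²) = 1.591 m/s; V²/2g = 0.1291 m
Re = 7.88×10^5, ε/D = 9.50×10^-5 → f = 0.01354 (Haaland)
Major: h_f = f(L/D)·V²/2g = 0.01354·3541·0.1291 = 6.186 m
Minor: ΣK = 4.85; h_m = ΣK·V²/2g = 0.6260 m
Total H_L = 6.186 + 0.6260 = 6.812 m

H_L ≈ 6.81 m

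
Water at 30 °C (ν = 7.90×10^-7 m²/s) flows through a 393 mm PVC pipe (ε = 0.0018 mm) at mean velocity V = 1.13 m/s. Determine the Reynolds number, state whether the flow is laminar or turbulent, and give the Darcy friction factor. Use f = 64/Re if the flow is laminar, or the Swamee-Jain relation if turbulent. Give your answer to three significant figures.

Re = VD/ν = 1.130·0.393/7.90×10^-7 = 5.62×10^5
Re > 4000 → turbulent; ε/D = 4.58×10^-6
Swamee-Jain: f = 0.01290

Re ≈ 5.62×10^5; turbulent; f ≈ 0.0129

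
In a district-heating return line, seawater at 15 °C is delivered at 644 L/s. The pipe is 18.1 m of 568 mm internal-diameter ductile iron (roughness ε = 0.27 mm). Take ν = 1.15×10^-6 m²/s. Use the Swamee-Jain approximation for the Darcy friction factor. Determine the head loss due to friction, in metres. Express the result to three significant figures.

h_f ≈ 0.179 m

V = 4Q/(πD²) = 4·0.644/(π·0.568²) = 2.542 m/s
Re = VD/ν = 2.542·0.568/1.15×10^-6 = 1.26×10^6 → turbulent
ε/D = 0.27/568 = 4.75×10^-4
Swamee-Jain: f = 0.01702
h_f = f(L/D)V²/(2g) = 0.01702·(18.1/0.568)·2.542²/(2·9.81) = 0.1786 m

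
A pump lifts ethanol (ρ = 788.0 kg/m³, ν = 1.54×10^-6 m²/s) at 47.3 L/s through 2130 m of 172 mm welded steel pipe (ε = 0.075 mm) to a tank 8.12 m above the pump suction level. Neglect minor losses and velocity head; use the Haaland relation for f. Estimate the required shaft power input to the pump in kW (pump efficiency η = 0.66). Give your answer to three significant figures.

P_shaft ≈ 30.7 kW

V = 4Q/(πD²) = 2.036 m/s; Re = 2.27×10^5; ε/D = 4.36×10^-4; f = 0.01808
h_f = f(L/D)V²/2g = 47.30 m
Total head H = z + h_f = 8.12 + 47.30 = 55.42 m
P_hyd = ρgQH = 788.0·9.81·0.0473·55.42 = 20.26 kW
P_shaft = P_hyd/η = 20.26/0.66 = 30.70 kW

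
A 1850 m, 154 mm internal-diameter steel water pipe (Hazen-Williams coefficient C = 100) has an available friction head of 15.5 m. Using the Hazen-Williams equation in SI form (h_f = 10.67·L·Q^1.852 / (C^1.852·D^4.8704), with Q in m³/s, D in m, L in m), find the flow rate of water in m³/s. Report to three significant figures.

Q ≈ 0.0154 m³/s

Rearranging: Q = [h_f·C^1.852·D^4.8704 / (10.67·L)]^(1/1.852)
Q = [15.5·100^1.852·0.154^4.8704 / (10.67·1850)]^0.540 = 0.01537 m³/s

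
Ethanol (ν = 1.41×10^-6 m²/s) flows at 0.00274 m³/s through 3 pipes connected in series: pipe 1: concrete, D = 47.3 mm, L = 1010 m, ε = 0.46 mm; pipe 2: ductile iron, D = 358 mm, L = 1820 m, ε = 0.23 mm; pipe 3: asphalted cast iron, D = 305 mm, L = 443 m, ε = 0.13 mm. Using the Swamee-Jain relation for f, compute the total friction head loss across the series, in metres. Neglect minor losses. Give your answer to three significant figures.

Pipe 1: V = 1.559 m/s, Re = 5.23×10^4, ε/D = 0.00973, f = 0.03907, h_1 = f(L/D)V²/2g = 103.4 m
Pipe 2: V = 0.02722 m/s, Re = 6910, ε/D = 6.42×10^-4, f = 0.03531, h_2 = f(L/D)V²/2g = 0.006780 m
Pipe 3: V = 0.03750 m/s, Re = 8110, ε/D = 4.26×10^-4, f = 0.03351, h_3 = f(L/D)V²/2g = 0.003489 m
Series → Q common, losses add: H = Σh = 103.4 m

H ≈ 103 m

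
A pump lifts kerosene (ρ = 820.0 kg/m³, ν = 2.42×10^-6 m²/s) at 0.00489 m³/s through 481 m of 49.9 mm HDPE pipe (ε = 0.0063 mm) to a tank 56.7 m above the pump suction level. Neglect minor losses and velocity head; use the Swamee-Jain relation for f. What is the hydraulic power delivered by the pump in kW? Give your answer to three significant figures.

P_hyd ≈ 4.78 kW

V = 4Q/(πD²) = 2.500 m/s; Re = 5.16×10^4; ε/D = 1.26×10^-4; f = 0.02113
h_f = f(L/D)V²/2g = 64.92 m
Total head H = z + h_f = 56.7 + 64.92 = 121.6 m
P_hyd = ρgQH = 820.0·9.81·0.00489·121.6 = 4.784 kW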